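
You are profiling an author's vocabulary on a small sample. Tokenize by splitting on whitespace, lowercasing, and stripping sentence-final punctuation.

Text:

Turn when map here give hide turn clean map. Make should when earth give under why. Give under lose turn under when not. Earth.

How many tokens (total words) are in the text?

24

Tokens: turn, when, map, here, give, hide, turn, clean, map, make, should, when, earth, give, under, why, give, under, lose, turn, under, when, not, earth
N = 24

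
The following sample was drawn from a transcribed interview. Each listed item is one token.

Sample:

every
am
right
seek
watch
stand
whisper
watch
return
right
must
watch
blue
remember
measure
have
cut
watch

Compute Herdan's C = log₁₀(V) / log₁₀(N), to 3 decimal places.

0.913

N = 18, V = 14.
log₁₀(V) = 1.146128, log₁₀(N) = 1.255273
C = 1.146128 / 1.255273 = 0.913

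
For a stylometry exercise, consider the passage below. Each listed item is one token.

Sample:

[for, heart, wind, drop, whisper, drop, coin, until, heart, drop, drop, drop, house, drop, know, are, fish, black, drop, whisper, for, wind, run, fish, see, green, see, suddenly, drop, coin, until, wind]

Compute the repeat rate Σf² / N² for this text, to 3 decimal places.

0.105

Frequencies: drop:8, wind:3, for:2, heart:2, whisper:2, coin:2, until:2, fish:2, see:2, house:1, know:1, are:1, black:1, run:1, green:1, suddenly:1
Σf² = 108; N² = 1024
Repeat rate = 108 / 1024 = 0.105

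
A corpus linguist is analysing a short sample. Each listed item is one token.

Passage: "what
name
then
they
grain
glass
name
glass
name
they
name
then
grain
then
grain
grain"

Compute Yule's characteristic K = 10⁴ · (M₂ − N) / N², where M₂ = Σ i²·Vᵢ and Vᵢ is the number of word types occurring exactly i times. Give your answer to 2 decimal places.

Frequencies: name:4, grain:4, then:3, they:2, glass:2, what:1
N = 16. Frequency spectrum: V_1=1, V_2=2, V_3=1, V_4=2
M₂ = 1²·1 + 2²·2 + 3²·1 + 4²·2 = 50
K = 10000 × (50 − 16) / 16² = 1328.13

1328.13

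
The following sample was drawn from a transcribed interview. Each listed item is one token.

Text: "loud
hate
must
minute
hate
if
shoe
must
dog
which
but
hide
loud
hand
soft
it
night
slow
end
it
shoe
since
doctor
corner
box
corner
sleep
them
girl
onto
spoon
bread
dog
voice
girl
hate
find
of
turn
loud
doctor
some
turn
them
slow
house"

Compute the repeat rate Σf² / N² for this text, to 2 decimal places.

Frequencies: loud:3, hate:3, must:2, shoe:2, dog:2, it:2, slow:2, doctor:2, corner:2, them:2, girl:2, turn:2, minute:1, if:1, which:1, but:1, hide:1, hand:1, soft:1, night:1, … (12 more, each freq 1)
Σf² = 78; N² = 2116
Repeat rate = 78 / 2116 = 0.04

0.04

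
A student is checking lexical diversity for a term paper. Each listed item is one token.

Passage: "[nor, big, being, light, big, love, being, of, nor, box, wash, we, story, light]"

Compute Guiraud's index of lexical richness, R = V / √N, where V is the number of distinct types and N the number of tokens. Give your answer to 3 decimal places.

N = 14, V = 10.
√N = 3.741657
R = 10 / 3.741657 = 2.673

2.673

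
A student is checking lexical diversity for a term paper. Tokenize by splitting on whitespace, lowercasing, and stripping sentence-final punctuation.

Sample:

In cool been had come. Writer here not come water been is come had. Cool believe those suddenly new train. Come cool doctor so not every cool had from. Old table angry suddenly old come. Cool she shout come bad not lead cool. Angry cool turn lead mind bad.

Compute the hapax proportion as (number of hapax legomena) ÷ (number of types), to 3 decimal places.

Frequencies: cool:7, come:6, had:3, not:3, been:2, suddenly:2, old:2, angry:2, bad:2, lead:2, in:1, writer:1, here:1, water:1, is:1, believe:1, those:1, new:1, train:1, doctor:1, … (8 more, each freq 1)
Hapax count = 18; type count = 28.
Ratio = 18 / 28 = 0.643

0.643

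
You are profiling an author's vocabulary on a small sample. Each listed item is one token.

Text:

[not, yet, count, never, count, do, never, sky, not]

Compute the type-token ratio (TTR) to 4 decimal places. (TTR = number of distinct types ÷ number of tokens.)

N = 9 tokens, V = 6 types.
TTR = V / N = 6 / 9 = 0.6667

0.6667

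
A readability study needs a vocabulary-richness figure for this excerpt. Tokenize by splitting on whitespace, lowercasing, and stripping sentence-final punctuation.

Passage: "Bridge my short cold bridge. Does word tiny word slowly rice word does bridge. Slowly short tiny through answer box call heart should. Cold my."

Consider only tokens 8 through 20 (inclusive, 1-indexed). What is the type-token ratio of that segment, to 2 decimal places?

0.77

Segment tokens 8–20: tiny, word, slowly, rice, word, does, bridge, slowly, short, tiny, through, answer, box
Segment N = 13, segment V = 10.
TTR = 10 / 13 = 0.77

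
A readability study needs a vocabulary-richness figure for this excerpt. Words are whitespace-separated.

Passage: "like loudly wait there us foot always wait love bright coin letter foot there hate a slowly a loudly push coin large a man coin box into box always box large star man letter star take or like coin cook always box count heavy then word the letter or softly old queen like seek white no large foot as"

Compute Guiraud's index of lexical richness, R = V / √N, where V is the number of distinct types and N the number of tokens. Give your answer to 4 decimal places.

4.5566

N = 59, V = 35.
√N = 7.681146
R = 35 / 7.681146 = 4.5566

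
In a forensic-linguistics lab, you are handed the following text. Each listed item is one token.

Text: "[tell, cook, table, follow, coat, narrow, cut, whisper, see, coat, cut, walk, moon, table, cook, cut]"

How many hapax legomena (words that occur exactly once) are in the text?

Frequencies: cut:3, cook:2, table:2, coat:2, tell:1, follow:1, narrow:1, whisper:1, see:1, walk:1, moon:1
Hapax (freq=1): follow, moon, narrow, see, tell, walk, whisper

7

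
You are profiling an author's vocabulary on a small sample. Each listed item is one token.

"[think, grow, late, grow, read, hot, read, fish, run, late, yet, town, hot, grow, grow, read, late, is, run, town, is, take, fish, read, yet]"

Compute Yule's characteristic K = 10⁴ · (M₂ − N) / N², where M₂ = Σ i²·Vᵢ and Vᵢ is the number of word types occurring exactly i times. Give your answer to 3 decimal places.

672.000

Frequencies: grow:4, read:4, late:3, hot:2, fish:2, run:2, yet:2, town:2, is:2, think:1, take:1
N = 25. Frequency spectrum: V_1=2, V_2=6, V_3=1, V_4=2
M₂ = 1²·2 + 2²·6 + 3²·1 + 4²·2 = 67
K = 10000 × (67 − 25) / 25² = 672.000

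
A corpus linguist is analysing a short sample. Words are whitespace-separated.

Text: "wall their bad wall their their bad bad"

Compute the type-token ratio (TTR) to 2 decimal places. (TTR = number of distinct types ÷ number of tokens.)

0.38

N = 8 tokens, V = 3 types.
TTR = V / N = 3 / 8 = 0.38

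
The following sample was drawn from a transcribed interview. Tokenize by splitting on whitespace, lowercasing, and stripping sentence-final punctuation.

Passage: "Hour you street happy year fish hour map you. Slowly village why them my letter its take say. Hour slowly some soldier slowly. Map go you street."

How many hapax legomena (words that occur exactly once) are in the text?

14

Frequencies: hour:3, you:3, slowly:3, street:2, map:2, happy:1, year:1, fish:1, village:1, why:1, them:1, my:1, letter:1, its:1, take:1, say:1, some:1, soldier:1, go:1
Hapax (freq=1): fish, go, happy, its, letter, my, say, soldier, some, take, them, village, why, year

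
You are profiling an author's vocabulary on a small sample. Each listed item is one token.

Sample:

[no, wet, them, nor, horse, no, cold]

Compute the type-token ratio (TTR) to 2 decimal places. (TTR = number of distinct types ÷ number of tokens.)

N = 7 tokens, V = 6 types.
TTR = V / N = 6 / 7 = 0.86

0.86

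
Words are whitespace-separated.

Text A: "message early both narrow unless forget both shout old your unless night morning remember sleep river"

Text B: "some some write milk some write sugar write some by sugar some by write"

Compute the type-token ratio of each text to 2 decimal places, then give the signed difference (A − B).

TTR(A) = 14/16 = 0.88
TTR(B) = 5/14 = 0.36
Difference = 0.88 − 0.36 = 0.52

0.52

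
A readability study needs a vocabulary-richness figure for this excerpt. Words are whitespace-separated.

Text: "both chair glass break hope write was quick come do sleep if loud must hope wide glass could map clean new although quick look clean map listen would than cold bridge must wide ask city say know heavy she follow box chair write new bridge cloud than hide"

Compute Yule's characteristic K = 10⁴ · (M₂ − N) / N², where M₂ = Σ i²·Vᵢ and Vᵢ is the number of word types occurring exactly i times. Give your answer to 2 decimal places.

104.17

Frequencies: chair:2, glass:2, hope:2, write:2, quick:2, must:2, wide:2, map:2, clean:2, new:2, than:2, bridge:2, both:1, break:1, was:1, come:1, do:1, sleep:1, if:1, loud:1, … (16 more, each freq 1)
N = 48. Frequency spectrum: V_1=24, V_2=12
M₂ = 1²·24 + 2²·12 = 72
K = 10000 × (72 − 48) / 48² = 104.17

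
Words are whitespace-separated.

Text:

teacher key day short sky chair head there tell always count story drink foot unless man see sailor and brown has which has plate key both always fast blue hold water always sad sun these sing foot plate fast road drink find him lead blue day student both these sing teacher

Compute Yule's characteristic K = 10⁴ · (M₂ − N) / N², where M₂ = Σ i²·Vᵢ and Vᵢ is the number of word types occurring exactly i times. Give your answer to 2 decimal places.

Frequencies: always:3, teacher:2, key:2, day:2, drink:2, foot:2, has:2, plate:2, both:2, fast:2, blue:2, these:2, sing:2, short:1, sky:1, chair:1, head:1, there:1, tell:1, count:1, … (17 more, each freq 1)
N = 51. Frequency spectrum: V_1=24, V_2=12, V_3=1
M₂ = 1²·24 + 2²·12 + 3²·1 = 81
K = 10000 × (81 − 51) / 51² = 115.34

115.34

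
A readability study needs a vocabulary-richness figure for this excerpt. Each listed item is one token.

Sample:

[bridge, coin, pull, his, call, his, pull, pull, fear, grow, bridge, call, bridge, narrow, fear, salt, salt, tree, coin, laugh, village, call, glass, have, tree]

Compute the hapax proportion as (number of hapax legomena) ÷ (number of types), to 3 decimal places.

0.429

Frequencies: bridge:3, pull:3, call:3, coin:2, his:2, fear:2, salt:2, tree:2, grow:1, narrow:1, laugh:1, village:1, glass:1, have:1
Hapax count = 6; type count = 14.
Ratio = 6 / 14 = 0.429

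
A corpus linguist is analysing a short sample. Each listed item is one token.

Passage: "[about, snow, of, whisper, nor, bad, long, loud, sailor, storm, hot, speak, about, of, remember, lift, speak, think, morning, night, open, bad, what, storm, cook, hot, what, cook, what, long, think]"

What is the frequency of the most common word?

3

Frequencies: what:3, about:2, of:2, bad:2, long:2, storm:2, hot:2, speak:2, think:2, cook:2, snow:1, whisper:1, nor:1, loud:1, sailor:1, remember:1, lift:1, morning:1, night:1, open:1
Most common: 'what' with frequency 3.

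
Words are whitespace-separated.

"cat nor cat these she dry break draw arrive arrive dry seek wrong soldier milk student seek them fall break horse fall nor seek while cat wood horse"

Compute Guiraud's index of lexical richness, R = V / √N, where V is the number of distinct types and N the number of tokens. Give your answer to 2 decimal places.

3.40

N = 28, V = 18.
√N = 5.291503
R = 18 / 5.291503 = 3.40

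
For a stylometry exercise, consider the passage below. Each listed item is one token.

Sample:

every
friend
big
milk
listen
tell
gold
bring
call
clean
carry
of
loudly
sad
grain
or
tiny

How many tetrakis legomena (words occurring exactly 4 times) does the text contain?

Frequencies: every:1, friend:1, big:1, milk:1, listen:1, tell:1, gold:1, bring:1, call:1, clean:1, carry:1, of:1, loudly:1, sad:1, grain:1, or:1, tiny:1
Words with frequency 4: (none)

0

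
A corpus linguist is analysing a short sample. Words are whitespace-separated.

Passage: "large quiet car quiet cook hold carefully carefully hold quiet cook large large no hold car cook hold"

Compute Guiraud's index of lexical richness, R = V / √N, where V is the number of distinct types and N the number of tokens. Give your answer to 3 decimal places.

N = 18, V = 7.
√N = 4.242641
R = 7 / 4.242641 = 1.650

1.650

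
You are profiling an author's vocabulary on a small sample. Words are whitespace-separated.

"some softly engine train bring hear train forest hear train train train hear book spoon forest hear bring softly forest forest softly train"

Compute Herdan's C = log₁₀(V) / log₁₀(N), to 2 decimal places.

N = 23, V = 9.
log₁₀(V) = 0.954243, log₁₀(N) = 1.361728
C = 0.954243 / 1.361728 = 0.70

0.70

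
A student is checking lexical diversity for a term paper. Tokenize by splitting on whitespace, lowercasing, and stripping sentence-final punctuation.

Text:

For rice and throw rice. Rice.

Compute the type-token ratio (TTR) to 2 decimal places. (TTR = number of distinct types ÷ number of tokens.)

0.67

N = 6 tokens, V = 4 types.
TTR = V / N = 4 / 6 = 0.67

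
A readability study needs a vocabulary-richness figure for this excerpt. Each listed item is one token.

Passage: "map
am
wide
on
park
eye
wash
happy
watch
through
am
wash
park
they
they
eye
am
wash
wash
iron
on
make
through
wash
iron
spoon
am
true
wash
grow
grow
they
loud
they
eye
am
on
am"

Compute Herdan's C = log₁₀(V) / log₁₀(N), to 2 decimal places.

N = 38, V = 17.
log₁₀(V) = 1.230449, log₁₀(N) = 1.579784
C = 1.230449 / 1.579784 = 0.78

0.78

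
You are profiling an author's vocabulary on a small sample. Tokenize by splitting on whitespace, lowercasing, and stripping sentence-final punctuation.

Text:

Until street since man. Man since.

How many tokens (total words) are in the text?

Tokens: until, street, since, man, man, since
N = 6

6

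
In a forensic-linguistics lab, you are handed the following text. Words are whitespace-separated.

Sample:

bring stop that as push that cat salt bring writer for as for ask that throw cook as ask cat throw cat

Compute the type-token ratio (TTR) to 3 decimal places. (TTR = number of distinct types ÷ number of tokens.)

0.545

N = 22 tokens, V = 12 types.
TTR = V / N = 12 / 22 = 0.545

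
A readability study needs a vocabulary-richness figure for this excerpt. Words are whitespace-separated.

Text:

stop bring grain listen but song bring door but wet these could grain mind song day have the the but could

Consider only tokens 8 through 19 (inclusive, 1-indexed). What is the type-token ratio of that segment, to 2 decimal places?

Segment tokens 8–19: door, but, wet, these, could, grain, mind, song, day, have, the, the
Segment N = 12, segment V = 11.
TTR = 11 / 12 = 0.92

0.92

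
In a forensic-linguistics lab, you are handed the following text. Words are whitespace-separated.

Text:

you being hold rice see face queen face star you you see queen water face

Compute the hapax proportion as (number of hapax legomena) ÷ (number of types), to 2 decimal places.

Frequencies: you:3, face:3, see:2, queen:2, being:1, hold:1, rice:1, star:1, water:1
Hapax count = 5; type count = 9.
Ratio = 5 / 9 = 0.56

0.56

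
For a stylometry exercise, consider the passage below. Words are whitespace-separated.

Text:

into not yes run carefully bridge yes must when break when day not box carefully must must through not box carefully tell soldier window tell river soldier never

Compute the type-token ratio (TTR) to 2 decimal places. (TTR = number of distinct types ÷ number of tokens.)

0.61

N = 28 tokens, V = 17 types.
TTR = V / N = 17 / 28 = 0.61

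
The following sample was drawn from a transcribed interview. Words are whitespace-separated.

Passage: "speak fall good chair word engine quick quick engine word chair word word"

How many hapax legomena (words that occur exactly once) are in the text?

Frequencies: word:4, chair:2, engine:2, quick:2, speak:1, fall:1, good:1
Hapax (freq=1): fall, good, speak

3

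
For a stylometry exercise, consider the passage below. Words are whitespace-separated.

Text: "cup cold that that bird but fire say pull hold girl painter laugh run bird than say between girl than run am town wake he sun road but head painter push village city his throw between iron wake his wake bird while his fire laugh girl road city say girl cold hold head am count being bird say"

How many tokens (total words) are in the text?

58

Tokens: cup, cold, that, that, bird, but, fire, say, pull, hold, girl, painter, laugh, run, bird, than, say, between, girl, than, run, am, town, wake, he, sun, road, but, head, painter, push, village, city, his, throw, between, iron, wake, his, wake, bird, while, his, fire, laugh, girl, road, city, say, girl, cold, hold, head, am, count, being, bird, say
N = 58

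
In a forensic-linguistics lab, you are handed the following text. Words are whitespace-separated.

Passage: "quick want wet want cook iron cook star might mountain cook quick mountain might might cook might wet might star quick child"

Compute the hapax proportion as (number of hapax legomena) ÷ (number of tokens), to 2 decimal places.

Frequencies: might:5, cook:4, quick:3, want:2, wet:2, star:2, mountain:2, iron:1, child:1
Hapax count = 2; token count = 22.
Ratio = 2 / 22 = 0.09

0.09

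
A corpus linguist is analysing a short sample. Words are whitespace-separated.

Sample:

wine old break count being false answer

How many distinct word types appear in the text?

Distinct types: {answer, being, break, count, false, old, wine}
V = 7

7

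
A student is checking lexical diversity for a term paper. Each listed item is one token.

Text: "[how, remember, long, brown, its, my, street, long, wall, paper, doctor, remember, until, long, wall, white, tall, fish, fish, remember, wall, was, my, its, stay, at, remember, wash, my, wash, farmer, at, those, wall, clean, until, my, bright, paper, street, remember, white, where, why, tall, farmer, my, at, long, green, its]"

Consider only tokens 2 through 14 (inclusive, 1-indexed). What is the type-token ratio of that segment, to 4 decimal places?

Segment tokens 2–14: remember, long, brown, its, my, street, long, wall, paper, doctor, remember, until, long
Segment N = 13, segment V = 10.
TTR = 10 / 13 = 0.7692

0.7692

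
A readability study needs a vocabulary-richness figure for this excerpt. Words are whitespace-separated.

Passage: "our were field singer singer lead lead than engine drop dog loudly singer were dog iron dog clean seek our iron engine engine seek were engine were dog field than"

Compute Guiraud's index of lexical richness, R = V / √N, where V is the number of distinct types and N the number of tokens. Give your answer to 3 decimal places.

N = 30, V = 13.
√N = 5.477226
R = 13 / 5.477226 = 2.373

2.373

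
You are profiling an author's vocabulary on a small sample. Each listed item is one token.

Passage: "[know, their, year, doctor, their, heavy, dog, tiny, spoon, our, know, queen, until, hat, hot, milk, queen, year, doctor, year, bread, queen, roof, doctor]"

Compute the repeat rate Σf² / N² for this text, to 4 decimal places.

Frequencies: year:3, doctor:3, queen:3, know:2, their:2, heavy:1, dog:1, tiny:1, spoon:1, our:1, until:1, hat:1, hot:1, milk:1, bread:1, roof:1
Σf² = 46; N² = 576
Repeat rate = 46 / 576 = 0.0799

0.0799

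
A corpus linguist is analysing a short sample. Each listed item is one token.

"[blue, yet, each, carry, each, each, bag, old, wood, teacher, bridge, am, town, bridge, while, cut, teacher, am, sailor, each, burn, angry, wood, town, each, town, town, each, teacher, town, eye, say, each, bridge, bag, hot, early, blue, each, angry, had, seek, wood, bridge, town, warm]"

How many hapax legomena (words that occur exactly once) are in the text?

14

Frequencies: each:8, town:6, bridge:4, wood:3, teacher:3, blue:2, bag:2, am:2, angry:2, yet:1, carry:1, old:1, while:1, cut:1, sailor:1, burn:1, eye:1, say:1, hot:1, early:1, … (3 more, each freq 1)
Hapax (freq=1): burn, carry, cut, early, eye, had, hot, old, sailor, say, seek, warm, while, yet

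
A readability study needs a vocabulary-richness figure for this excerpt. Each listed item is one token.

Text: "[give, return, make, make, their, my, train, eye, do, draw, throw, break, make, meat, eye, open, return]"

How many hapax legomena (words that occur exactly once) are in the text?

10

Frequencies: make:3, return:2, eye:2, give:1, their:1, my:1, train:1, do:1, draw:1, throw:1, break:1, meat:1, open:1
Hapax (freq=1): break, do, draw, give, meat, my, open, their, throw, train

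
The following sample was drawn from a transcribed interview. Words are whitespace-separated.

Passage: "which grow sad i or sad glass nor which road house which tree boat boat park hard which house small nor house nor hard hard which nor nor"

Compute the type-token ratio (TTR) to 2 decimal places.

N = 28 tokens, V = 14 types.
TTR = V / N = 14 / 28 = 0.50

0.50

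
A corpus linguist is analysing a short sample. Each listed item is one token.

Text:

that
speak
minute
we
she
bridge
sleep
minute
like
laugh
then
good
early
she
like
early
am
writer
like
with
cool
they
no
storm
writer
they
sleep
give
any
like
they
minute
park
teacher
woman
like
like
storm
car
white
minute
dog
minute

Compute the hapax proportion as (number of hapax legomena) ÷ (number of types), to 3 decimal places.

Frequencies: like:6, minute:5, they:3, she:2, sleep:2, early:2, writer:2, storm:2, that:1, speak:1, we:1, bridge:1, laugh:1, then:1, good:1, am:1, with:1, cool:1, no:1, give:1, … (7 more, each freq 1)
Hapax count = 19; type count = 27.
Ratio = 19 / 27 = 0.704

0.704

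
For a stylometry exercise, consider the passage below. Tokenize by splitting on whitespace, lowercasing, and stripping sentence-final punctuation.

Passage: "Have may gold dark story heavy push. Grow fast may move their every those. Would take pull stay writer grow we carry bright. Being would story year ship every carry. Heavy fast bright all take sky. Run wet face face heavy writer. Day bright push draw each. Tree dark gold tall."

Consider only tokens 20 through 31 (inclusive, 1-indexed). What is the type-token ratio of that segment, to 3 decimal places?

Segment tokens 20–31: grow, we, carry, bright, being, would, story, year, ship, every, carry, heavy
Segment N = 12, segment V = 11.
TTR = 11 / 12 = 0.917

0.917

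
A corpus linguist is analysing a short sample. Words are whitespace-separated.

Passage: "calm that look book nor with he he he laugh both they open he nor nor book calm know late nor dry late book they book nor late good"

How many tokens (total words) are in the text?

Tokens: calm, that, look, book, nor, with, he, he, he, laugh, both, they, open, he, nor, nor, book, calm, know, late, nor, dry, late, book, they, book, nor, late, good
N = 29

29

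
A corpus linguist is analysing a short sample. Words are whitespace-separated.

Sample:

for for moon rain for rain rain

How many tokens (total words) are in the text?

7

Tokens: for, for, moon, rain, for, rain, rain
N = 7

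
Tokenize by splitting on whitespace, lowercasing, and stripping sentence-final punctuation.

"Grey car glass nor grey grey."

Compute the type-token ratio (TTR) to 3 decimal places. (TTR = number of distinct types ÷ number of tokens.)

0.667

N = 6 tokens, V = 4 types.
TTR = V / N = 4 / 6 = 0.667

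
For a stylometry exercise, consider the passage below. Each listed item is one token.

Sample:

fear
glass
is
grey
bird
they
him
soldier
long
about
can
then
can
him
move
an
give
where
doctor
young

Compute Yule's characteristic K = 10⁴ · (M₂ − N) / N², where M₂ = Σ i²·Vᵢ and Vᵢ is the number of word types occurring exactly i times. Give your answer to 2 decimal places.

100.00

Frequencies: him:2, can:2, fear:1, glass:1, is:1, grey:1, bird:1, they:1, soldier:1, long:1, about:1, then:1, move:1, an:1, give:1, where:1, doctor:1, young:1
N = 20. Frequency spectrum: V_1=16, V_2=2
M₂ = 1²·16 + 2²·2 = 24
K = 10000 × (24 − 20) / 20² = 100.00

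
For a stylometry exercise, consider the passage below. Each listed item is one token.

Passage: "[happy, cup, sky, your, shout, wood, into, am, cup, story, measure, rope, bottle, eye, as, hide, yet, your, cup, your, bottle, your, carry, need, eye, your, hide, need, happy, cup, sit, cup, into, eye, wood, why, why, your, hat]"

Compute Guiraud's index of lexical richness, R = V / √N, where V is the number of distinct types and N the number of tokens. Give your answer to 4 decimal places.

3.3627

N = 39, V = 21.
√N = 6.244998
R = 21 / 6.244998 = 3.3627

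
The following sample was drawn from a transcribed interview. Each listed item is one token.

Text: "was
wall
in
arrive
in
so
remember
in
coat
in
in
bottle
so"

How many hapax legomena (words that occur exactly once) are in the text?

6

Frequencies: in:5, so:2, was:1, wall:1, arrive:1, remember:1, coat:1, bottle:1
Hapax (freq=1): arrive, bottle, coat, remember, wall, was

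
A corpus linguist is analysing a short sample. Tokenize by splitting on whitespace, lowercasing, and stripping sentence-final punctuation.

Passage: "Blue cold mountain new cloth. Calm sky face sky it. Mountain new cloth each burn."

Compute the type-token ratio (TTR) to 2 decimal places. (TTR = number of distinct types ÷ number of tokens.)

N = 15 tokens, V = 11 types.
TTR = V / N = 11 / 15 = 0.73

0.73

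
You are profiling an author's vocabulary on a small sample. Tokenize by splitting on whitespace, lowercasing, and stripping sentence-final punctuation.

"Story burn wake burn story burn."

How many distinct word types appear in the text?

Distinct types: {burn, story, wake}
V = 3

3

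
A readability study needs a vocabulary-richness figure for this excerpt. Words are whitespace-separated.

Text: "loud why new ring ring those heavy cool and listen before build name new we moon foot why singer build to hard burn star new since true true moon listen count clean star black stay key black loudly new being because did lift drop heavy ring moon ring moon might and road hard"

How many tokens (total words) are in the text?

53

Tokens: loud, why, new, ring, ring, those, heavy, cool, and, listen, before, build, name, new, we, moon, foot, why, singer, build, to, hard, burn, star, new, since, true, true, moon, listen, count, clean, star, black, stay, key, black, loudly, new, being, because, did, lift, drop, heavy, ring, moon, ring, moon, might, and, road, hard
N = 53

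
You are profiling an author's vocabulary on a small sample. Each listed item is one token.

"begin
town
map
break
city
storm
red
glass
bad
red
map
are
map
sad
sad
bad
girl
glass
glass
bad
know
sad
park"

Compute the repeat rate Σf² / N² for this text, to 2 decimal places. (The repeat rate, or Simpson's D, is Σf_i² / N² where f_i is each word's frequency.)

Frequencies: map:3, glass:3, bad:3, sad:3, red:2, begin:1, town:1, break:1, city:1, storm:1, are:1, girl:1, know:1, park:1
Σf² = 49; N² = 529
Repeat rate = 49 / 529 = 0.09

0.09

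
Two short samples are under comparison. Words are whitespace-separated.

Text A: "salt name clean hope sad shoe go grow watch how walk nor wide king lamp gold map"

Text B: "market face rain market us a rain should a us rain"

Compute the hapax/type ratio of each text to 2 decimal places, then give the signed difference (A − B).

0.67

A: hapax=17, V=17, ratio=1.00
B: hapax=2, V=6, ratio=0.33
Difference = 1.00 − 0.33 = 0.67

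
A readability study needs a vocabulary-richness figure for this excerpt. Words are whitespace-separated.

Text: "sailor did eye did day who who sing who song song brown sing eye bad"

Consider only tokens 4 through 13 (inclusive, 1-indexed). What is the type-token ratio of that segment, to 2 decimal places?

Segment tokens 4–13: did, day, who, who, sing, who, song, song, brown, sing
Segment N = 10, segment V = 6.
TTR = 6 / 10 = 0.60

0.60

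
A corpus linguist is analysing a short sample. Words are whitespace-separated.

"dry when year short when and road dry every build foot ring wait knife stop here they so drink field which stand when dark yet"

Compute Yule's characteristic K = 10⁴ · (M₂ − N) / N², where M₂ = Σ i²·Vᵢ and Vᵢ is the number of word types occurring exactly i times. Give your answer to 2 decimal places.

Frequencies: when:3, dry:2, year:1, short:1, and:1, road:1, every:1, build:1, foot:1, ring:1, wait:1, knife:1, stop:1, here:1, they:1, so:1, drink:1, field:1, which:1, stand:1, … (2 more, each freq 1)
N = 25. Frequency spectrum: V_1=20, V_2=1, V_3=1
M₂ = 1²·20 + 2²·1 + 3²·1 = 33
K = 10000 × (33 − 25) / 25² = 128.00

128.00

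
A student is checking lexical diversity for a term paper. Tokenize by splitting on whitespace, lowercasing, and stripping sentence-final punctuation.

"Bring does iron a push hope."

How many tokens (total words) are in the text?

Tokens: bring, does, iron, a, push, hope
N = 6

6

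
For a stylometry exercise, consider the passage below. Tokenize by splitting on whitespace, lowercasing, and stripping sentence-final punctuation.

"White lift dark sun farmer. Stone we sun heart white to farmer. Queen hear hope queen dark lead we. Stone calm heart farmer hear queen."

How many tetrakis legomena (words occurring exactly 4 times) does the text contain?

0

Frequencies: farmer:3, queen:3, white:2, dark:2, sun:2, stone:2, we:2, heart:2, hear:2, lift:1, to:1, hope:1, lead:1, calm:1
Words with frequency 4: (none)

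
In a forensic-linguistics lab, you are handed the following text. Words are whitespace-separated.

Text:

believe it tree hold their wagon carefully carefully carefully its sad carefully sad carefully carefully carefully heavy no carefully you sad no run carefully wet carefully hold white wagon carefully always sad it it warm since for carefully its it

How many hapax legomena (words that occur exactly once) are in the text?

Frequencies: carefully:12, it:4, sad:4, hold:2, wagon:2, its:2, no:2, believe:1, tree:1, their:1, heavy:1, you:1, run:1, wet:1, white:1, always:1, warm:1, since:1, for:1
Hapax (freq=1): always, believe, for, heavy, run, since, their, tree, warm, wet, white, you

12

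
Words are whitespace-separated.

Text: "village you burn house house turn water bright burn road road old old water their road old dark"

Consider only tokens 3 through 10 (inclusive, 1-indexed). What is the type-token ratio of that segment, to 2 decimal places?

0.75

Segment tokens 3–10: burn, house, house, turn, water, bright, burn, road
Segment N = 8, segment V = 6.
TTR = 6 / 8 = 0.75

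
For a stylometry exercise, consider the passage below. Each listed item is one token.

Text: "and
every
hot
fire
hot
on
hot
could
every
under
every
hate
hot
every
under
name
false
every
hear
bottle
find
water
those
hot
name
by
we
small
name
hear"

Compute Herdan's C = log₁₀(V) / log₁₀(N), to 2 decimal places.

0.85

N = 30, V = 18.
log₁₀(V) = 1.255273, log₁₀(N) = 1.477121
C = 1.255273 / 1.477121 = 0.85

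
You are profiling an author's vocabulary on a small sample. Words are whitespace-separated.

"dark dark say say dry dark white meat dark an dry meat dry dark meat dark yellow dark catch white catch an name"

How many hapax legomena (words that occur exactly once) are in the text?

Frequencies: dark:7, dry:3, meat:3, say:2, white:2, an:2, catch:2, yellow:1, name:1
Hapax (freq=1): name, yellow

2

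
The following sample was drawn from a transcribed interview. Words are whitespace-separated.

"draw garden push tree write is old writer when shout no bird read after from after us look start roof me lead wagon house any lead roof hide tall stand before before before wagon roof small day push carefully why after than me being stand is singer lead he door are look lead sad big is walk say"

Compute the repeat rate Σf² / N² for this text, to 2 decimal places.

Frequencies: lead:4, is:3, after:3, roof:3, before:3, push:2, look:2, me:2, wagon:2, stand:2, draw:1, garden:1, tree:1, write:1, old:1, writer:1, when:1, shout:1, no:1, bird:1, … (22 more, each freq 1)
Σf² = 104; N² = 3364
Repeat rate = 104 / 3364 = 0.03

0.03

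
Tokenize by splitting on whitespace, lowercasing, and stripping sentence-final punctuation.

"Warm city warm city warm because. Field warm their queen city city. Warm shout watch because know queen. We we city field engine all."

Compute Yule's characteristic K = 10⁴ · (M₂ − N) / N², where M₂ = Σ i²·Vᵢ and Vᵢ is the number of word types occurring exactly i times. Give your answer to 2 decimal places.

833.33

Frequencies: warm:5, city:5, because:2, field:2, queen:2, we:2, their:1, shout:1, watch:1, know:1, engine:1, all:1
N = 24. Frequency spectrum: V_1=6, V_2=4, V_5=2
M₂ = 1²·6 + 2²·4 + 5²·2 = 72
K = 10000 × (72 − 24) / 24² = 833.33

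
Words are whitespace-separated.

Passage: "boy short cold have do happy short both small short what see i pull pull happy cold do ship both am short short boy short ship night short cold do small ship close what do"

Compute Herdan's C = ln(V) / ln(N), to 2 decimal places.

N = 35, V = 16.
ln(V) = 2.772589, ln(N) = 3.555348
C = 2.772589 / 3.555348 = 0.78

0.78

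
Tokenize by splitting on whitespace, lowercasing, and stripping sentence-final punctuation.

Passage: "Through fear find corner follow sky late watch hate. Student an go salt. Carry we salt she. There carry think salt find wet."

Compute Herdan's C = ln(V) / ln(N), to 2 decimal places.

N = 23, V = 19.
ln(V) = 2.944439, ln(N) = 3.135494
C = 2.944439 / 3.135494 = 0.94

0.94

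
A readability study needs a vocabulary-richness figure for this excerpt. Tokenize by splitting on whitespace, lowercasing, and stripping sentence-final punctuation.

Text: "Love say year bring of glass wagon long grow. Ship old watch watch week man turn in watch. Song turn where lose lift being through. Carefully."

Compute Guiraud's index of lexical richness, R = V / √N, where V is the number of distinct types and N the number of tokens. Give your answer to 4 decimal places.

N = 26, V = 23.
√N = 5.099020
R = 23 / 5.099020 = 4.5107

4.5107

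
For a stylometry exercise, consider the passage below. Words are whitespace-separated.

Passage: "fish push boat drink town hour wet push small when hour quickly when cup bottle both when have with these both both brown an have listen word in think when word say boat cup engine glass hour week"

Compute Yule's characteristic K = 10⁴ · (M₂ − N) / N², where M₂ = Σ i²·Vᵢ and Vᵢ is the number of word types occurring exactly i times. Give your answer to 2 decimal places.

235.46

Frequencies: when:4, hour:3, both:3, push:2, boat:2, cup:2, have:2, word:2, fish:1, drink:1, town:1, wet:1, small:1, quickly:1, bottle:1, with:1, these:1, brown:1, an:1, listen:1, … (6 more, each freq 1)
N = 38. Frequency spectrum: V_1=18, V_2=5, V_3=2, V_4=1
M₂ = 1²·18 + 2²·5 + 3²·2 + 4²·1 = 72
K = 10000 × (72 − 38) / 38² = 235.46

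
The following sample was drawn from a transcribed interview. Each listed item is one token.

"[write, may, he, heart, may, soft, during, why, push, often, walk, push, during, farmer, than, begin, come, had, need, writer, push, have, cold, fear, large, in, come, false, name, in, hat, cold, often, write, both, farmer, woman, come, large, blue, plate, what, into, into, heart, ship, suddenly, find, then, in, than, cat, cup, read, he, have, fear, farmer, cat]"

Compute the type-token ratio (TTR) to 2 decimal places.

N = 59 tokens, V = 38 types.
TTR = V / N = 38 / 59 = 0.64

0.64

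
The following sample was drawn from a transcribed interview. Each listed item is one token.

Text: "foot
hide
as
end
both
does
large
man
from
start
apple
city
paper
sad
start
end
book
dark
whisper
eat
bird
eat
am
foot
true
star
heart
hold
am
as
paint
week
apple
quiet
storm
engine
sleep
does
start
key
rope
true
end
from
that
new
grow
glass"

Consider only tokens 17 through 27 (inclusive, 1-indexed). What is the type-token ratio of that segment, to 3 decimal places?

0.909

Segment tokens 17–27: book, dark, whisper, eat, bird, eat, am, foot, true, star, heart
Segment N = 11, segment V = 10.
TTR = 10 / 11 = 0.909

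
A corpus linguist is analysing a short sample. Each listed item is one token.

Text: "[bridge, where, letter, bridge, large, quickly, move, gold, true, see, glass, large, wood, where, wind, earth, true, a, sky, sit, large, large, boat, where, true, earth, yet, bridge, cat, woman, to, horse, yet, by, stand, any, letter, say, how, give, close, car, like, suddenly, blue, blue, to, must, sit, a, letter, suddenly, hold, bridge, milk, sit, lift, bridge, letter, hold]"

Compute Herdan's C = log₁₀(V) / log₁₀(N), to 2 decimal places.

N = 60, V = 37.
log₁₀(V) = 1.568202, log₁₀(N) = 1.778151
C = 1.568202 / 1.778151 = 0.88

0.88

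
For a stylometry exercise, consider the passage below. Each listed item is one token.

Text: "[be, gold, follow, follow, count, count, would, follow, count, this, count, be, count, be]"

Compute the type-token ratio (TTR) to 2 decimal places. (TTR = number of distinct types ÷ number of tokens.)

N = 14 tokens, V = 6 types.
TTR = V / N = 6 / 14 = 0.43

0.43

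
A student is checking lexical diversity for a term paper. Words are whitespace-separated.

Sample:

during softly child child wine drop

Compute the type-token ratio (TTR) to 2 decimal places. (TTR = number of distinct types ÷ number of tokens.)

0.83

N = 6 tokens, V = 5 types.
TTR = V / N = 5 / 6 = 0.83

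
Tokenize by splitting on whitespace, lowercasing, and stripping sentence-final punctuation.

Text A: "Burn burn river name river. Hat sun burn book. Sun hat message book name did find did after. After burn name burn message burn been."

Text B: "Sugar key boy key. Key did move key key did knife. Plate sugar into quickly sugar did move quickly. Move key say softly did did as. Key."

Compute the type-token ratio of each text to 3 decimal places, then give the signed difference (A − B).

-0.004

TTR(A) = 11/25 = 0.440
TTR(B) = 12/27 = 0.444
Difference = 0.440 − 0.444 = -0.004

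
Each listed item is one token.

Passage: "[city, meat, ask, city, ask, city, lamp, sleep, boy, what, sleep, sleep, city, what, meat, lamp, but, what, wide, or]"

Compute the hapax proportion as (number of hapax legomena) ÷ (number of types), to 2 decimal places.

Frequencies: city:4, sleep:3, what:3, meat:2, ask:2, lamp:2, boy:1, but:1, wide:1, or:1
Hapax count = 4; type count = 10.
Ratio = 4 / 10 = 0.40

0.40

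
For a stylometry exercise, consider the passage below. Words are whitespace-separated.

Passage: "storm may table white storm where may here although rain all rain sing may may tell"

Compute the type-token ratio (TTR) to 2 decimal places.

0.69

N = 16 tokens, V = 11 types.
TTR = V / N = 11 / 16 = 0.69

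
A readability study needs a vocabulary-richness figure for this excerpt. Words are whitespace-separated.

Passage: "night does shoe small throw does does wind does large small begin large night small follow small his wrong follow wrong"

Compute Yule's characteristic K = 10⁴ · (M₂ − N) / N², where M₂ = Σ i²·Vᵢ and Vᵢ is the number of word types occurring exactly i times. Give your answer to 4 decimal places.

725.6236

Frequencies: does:4, small:4, night:2, large:2, follow:2, wrong:2, shoe:1, throw:1, wind:1, begin:1, his:1
N = 21. Frequency spectrum: V_1=5, V_2=4, V_4=2
M₂ = 1²·5 + 2²·4 + 4²·2 = 53
K = 10000 × (53 − 21) / 21² = 725.6236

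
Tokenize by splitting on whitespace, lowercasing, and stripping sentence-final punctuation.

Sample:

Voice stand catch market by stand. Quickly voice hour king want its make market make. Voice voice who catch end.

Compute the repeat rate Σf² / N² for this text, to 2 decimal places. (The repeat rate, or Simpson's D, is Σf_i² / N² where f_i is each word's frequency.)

Frequencies: voice:4, stand:2, catch:2, market:2, make:2, by:1, quickly:1, hour:1, king:1, want:1, its:1, who:1, end:1
Σf² = 40; N² = 400
Repeat rate = 40 / 400 = 0.10

0.10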